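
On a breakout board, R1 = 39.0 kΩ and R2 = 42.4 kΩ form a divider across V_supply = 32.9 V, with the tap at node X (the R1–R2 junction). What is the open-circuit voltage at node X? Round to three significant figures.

V_th ≈ 17.1 V

V_th is the unloaded tap voltage: V_supply · R2/(R1+R2) = 32.9 × 0.5209 = 17.14 V.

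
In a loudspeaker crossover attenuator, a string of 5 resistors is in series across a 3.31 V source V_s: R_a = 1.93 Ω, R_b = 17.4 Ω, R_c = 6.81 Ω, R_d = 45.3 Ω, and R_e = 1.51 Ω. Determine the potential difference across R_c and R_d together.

V ≈ 2.36 V

ΣR = 1.93 + 17.4 + 6.81 + 45.3 + 1.51 = 72.95 Ω.
R_{R_c..R_d} = 6.81 + 45.3 = 52.11 Ω.
V = V_s · R/ΣR = 3.31 × 0.7143 = 2.364 V.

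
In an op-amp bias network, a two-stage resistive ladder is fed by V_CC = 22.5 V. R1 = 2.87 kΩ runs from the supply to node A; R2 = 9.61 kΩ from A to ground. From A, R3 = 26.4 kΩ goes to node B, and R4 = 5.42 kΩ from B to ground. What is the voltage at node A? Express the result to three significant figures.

The second stage (R3 + R4 = 31.82 kΩ) loads node A in parallel with R2.
R2 ‖ (R3+R4) = 7.381 kΩ.
First divider: V_A = V_CC · 7.381/(2.87 + 7.381) = 16.20 V.

V_A ≈ 16.2 V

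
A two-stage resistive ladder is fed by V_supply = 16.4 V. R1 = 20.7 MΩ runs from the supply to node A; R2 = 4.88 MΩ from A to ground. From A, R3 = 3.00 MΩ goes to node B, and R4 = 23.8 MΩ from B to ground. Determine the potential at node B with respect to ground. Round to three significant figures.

The second stage (R3 + R4 = 26.80 MΩ) loads node A in parallel with R2.
R2 ‖ (R3+R4) = 4.128 MΩ.
V_A = 16.4 × 4.128/(20.7 + 4.128) = 2.727 V.
V_B = V_A × 0.8881 = 2.422 V.

V_B ≈ 2.42 V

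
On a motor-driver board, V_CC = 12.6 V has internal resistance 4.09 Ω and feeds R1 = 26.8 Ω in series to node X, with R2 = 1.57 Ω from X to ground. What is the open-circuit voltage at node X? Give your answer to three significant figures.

R1' = 4.09 + 26.8 = 30.89 Ω (source resistance + R1).
Open-circuit (no load on X): V_th = V_CC · R2/(R1' + R2) = 12.6 × 1.57/(30.89 + 1.57) = 0.6094 V.

V_th ≈ 0.609 V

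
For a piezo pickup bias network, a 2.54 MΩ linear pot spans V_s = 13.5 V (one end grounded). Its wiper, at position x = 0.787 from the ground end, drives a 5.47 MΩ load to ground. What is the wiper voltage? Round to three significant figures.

Split the track: R_lower = x·R_p = 1.999 MΩ, R_upper = (1−x)·R_p = 0.5410 MΩ.
R_L loads the lower segment: effective lower R = 1.464 MΩ.
V_out = 13.5 × 1.464/(0.5410 + 1.464) = 9.857 V.

V_out ≈ 9.86 V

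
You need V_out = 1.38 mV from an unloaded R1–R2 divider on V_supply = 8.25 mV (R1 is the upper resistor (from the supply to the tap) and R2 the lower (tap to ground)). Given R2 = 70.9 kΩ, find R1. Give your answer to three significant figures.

Required fraction k = V_out/V_supply = 0.1673.
So R1 = R2 · (V_supply/V_out − 1) = 70.9 × (8.25/1.38 − 1) = 70.9 × 4.978 = 353.0 kΩ.

R1 ≈ 353 kΩ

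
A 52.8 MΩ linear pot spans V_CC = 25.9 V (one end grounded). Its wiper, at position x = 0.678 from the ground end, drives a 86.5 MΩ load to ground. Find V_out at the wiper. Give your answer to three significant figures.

V_out ≈ 15.5 V

Lower segment x·R_p = 35.80 MΩ; upper segment (1−x)·R_p = 17.00 MΩ.
R_L loads the lower segment: effective lower R = 25.32 MΩ.
V_out = 25.9 × 25.32/(17.00 + 25.32) = 15.50 V.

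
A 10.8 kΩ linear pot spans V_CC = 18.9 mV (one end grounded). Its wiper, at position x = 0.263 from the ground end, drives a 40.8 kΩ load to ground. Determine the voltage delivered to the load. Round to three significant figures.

The pot divides into 7.960 kΩ above the wiper and 2.840 kΩ below.
(x·R_p) ‖ R_L = 2.656 kΩ.
V_out = 18.9 × 2.656/(7.960 + 2.656) = 4.728 mV.

V_out ≈ 4.73 mV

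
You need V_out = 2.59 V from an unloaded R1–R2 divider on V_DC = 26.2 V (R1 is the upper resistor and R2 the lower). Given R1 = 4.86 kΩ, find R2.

R2 ≈ 0.533 kΩ

The divider ratio is R2/(R1+R2) = 2.59/26.2 = 0.09885.
Rearranging, R2 = R1·k/(1−k) = 4.86 × 0.1097 = 0.5331 kΩ.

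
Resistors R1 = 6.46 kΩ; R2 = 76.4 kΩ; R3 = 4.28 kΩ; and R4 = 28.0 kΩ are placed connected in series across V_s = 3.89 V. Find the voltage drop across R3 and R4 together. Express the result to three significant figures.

Total series resistance ΣR = 6.46 + 76.4 + 4.28 + 28.0 = 115.1 kΩ.
R_{R3..R4} = 4.28 + 28.0 = 32.28 kΩ.
By the voltage-divider rule, V = 3.89 × 32.28/115.1 = 1.091 V.

V ≈ 1.09 V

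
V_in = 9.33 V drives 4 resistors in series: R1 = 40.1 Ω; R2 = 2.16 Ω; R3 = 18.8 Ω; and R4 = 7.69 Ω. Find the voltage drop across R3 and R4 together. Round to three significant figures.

Series total: ΣR = 40.1 + 2.16 + 18.8 + 7.69 = 68.75 Ω.
R_{R3..R4} = 18.8 + 7.69 = 26.49 Ω.
V = V_in · R/ΣR = 9.33 × 0.3853 = 3.595 V.

V ≈ 3.59 V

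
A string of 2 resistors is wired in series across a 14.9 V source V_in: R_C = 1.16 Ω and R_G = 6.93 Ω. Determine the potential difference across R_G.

Total series resistance ΣR = 1.16 + 6.93 = 8.090 Ω.
Voltage divider: V = V_in · (6.930 / 8.090) = 14.9 × 0.8566 = 12.76 V.

V ≈ 12.8 V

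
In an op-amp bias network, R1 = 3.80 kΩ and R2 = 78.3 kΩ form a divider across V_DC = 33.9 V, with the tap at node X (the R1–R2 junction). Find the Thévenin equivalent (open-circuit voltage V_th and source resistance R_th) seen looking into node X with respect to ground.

V_th is the unloaded tap voltage: V_DC · R2/(R1+R2) = 33.9 × 0.9537 = 32.33 V.
Zeroing V_DC shorts the top of R1 to ground, so R_th = R1 ‖ R2 = 3.624 kΩ.

V_th ≈ 32.3 V, R_th ≈ 3.62 kΩ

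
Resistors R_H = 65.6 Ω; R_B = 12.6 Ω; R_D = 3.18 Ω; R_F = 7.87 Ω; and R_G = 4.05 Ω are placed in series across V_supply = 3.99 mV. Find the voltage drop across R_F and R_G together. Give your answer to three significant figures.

ΣR = 65.6 + 12.6 + 3.18 + 7.87 + 4.05 = 93.30 Ω.
R_{R_F..R_G} = 7.87 + 4.05 = 11.92 Ω.
By the voltage-divider rule, V = 3.99 × 11.92/93.30 = 0.5098 mV.

V ≈ 0.510 mV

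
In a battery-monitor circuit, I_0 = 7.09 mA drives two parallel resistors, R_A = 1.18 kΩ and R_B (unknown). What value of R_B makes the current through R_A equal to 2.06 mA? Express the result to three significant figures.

R_B ≈ 0.483 kΩ

The fraction through R_A equals R_B/(R_A+R_B).
2.06/7.09 = R_B/(R_A + R_B) → R_B = R_A · (0.2906)/(1 − 0.2906) = 1.18 × 0.4095 = 0.4833 kΩ.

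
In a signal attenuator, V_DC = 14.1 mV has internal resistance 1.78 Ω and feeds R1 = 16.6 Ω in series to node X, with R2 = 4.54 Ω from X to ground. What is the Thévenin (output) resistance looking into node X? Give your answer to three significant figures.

R1' = 1.78 + 16.6 = 18.38 Ω (source resistance + R1).
Zeroing V_DC shorts the top of R1' to ground, so R_th = R1' ‖ R2 = 3.641 Ω.

R_th ≈ 3.64 Ω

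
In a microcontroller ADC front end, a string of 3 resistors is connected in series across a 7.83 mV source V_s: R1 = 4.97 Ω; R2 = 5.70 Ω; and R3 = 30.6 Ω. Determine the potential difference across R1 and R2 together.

Total series resistance ΣR = 4.97 + 5.70 + 30.6 = 41.27 Ω.
R_{R1..R2} = 4.97 + 5.70 = 10.67 Ω.
Voltage divider: V = V_s · (10.67 / 41.27) = 7.83 × 0.2585 = 2.024 mV.

V ≈ 2.02 mV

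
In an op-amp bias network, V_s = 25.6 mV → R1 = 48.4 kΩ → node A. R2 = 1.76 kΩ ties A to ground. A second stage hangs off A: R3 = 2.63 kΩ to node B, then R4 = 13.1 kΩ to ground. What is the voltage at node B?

V_B ≈ 0.675 mV

Node A sees R2 in parallel with the series input of stage 2, R3 + R4 = 15.73 kΩ.
R2 ‖ (R3+R4) = 1.583 kΩ.
First divider: V_A = V_s · 1.583/(48.4 + 1.583) = 0.8107 mV.
V_B = V_A × 0.8328 = 0.6752 mV.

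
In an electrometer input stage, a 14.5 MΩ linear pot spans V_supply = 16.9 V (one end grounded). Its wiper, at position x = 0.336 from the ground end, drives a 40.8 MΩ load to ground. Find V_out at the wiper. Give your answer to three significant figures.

Split the track: R_lower = x·R_p = 4.872 MΩ, R_upper = (1−x)·R_p = 9.628 MΩ.
Lower segment in parallel with the load: 4.872 ‖ 40.8 = 4.352 MΩ.
Loaded-divider output: V_out = 16.9 × 0.3113 = 5.261 V.
(Unloaded: V_out = x·V_supply = 5.68 V.)

V_out ≈ 5.26 V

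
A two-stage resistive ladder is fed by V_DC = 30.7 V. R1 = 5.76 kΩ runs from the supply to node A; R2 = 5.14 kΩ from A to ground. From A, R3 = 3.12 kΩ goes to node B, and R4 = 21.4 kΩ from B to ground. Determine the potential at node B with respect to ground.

V_B ≈ 11.4 V

Node A sees R2 in parallel with the series input of stage 2, R3 + R4 = 24.52 kΩ.
R2 ‖ (R3+R4) = 4.249 kΩ.
V_A = 30.7 × 4.249/(5.76 + 4.249) = 13.03 V.
Stage 2 is unloaded, so V_B = V_A · R4/(R3+R4) = 13.03 × 21.4/24.52 = 11.37 V.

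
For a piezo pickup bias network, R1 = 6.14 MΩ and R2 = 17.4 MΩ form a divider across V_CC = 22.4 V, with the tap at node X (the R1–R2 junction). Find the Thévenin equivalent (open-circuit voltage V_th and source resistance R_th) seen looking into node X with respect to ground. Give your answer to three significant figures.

Open-circuit (no load on X): V_th = V_CC · R2/(R1 + R2) = 22.4 × 17.4/(6.140 + 17.4) = 16.56 V.
Looking into X with the source shorted: R_th = R1·R2/(R1+R2) = 6.140 × 17.4/23.54 = 4.538 MΩ.

V_th ≈ 16.6 V, R_th ≈ 4.54 MΩ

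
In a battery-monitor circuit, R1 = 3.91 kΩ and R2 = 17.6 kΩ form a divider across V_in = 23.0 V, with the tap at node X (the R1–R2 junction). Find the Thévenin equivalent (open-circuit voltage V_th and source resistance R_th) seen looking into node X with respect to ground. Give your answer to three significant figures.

V_th ≈ 18.8 V, R_th ≈ 3.20 kΩ

With X open, the divider is unloaded: V_th = 23.0 × 17.6/21.51 = 18.82 V.
With V_in suppressed (replaced by a short), R_th = R1 ‖ R2 = (3.910 × 17.6)/(3.910 + 17.6) = 3.199 kΩ.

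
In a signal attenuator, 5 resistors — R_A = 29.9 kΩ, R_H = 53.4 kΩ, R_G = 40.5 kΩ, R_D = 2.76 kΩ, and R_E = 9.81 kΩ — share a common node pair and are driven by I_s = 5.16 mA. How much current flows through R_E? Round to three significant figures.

I ≈ 0.972 mA

ΣG = 1/29.9 + 1/53.4 + 1/40.5 + 1/2.76 + 1/9.81 = 0.5411.
By the current-divider rule, I = I_s · G_k/ΣG = 5.16 × 0.1884 = 0.9720 mA.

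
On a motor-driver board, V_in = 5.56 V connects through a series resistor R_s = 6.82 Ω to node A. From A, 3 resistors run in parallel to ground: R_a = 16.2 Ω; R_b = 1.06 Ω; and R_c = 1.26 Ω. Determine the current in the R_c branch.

I ≈ 0.333 A

Combine the parallel branches: R_p = (1/16.2 + 1/1.06 + 1/1.26)⁻¹ = 0.5559 Ω.
Node voltage V_A = V_in · R_p/(R_s + R_p) = 5.56 × 0.07537 = 0.4191 V.
I(R_c) = V_A / R_c = 0.4191/1.26 = 0.3326 A.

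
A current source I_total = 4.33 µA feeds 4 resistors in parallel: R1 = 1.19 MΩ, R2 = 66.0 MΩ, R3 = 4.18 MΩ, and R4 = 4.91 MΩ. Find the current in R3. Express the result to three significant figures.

I ≈ 0.798 µA

Conductances: ΣG = 1/1.19 + 1/66.0 + 1/4.18 + 1/4.91 = 1.298 (1/MΩ).
Current divider: I(R3) = I_total · G_k/ΣG = 4.33 × (0.2392/1.298) = 4.33 × 0.1843 = 0.7978 µA.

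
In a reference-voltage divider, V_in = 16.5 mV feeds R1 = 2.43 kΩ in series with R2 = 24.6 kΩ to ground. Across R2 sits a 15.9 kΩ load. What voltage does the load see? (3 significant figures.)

The load sits in parallel with R2, giving an effective lower resistance R2' = R2·R_L/(R2+R_L) = 9.658 kΩ.
Then V_out = V_in · R2'/(R1 + R2') = 16.5 × 9.658/12.09 = 13.18 mV.

V_out ≈ 13.2 mV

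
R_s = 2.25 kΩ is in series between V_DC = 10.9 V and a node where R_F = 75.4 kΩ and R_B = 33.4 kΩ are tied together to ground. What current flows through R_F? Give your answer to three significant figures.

I ≈ 0.132 mA

Equivalent of the parallel group: R_p = 23.15 kΩ.
Node voltage V_A = V_DC · R_p/(R_s + R_p) = 10.9 × 0.9114 = 9.934 V.
I(R_F) = V_A / R_F = 9.934/75.4 = 0.1318 mA.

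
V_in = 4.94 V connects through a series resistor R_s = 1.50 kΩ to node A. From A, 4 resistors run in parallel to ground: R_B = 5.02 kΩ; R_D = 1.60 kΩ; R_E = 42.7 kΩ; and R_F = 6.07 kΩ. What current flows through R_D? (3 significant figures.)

Parallel bank: R_p = 1/(1/5.02 + 1/1.60 + 1/42.7 + 1/6.07) = 0.9878 kΩ.
V_A by voltage divider: V_A = 4.94 × 0.9878/(1.50 + 0.9878) = 1.961 V.
I(R_D) = V_A / R_D = 1.961/1.60 = 1.226 mA.

I ≈ 1.23 mA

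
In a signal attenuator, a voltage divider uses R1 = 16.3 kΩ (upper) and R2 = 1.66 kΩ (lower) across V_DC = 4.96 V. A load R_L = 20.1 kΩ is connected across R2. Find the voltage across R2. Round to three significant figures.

The load sits in parallel with R2, giving an effective lower resistance R2' = R2·R_L/(R2+R_L) = 1.533 kΩ.
Then V_out = V_DC · R2'/(R1 + R2') = 4.96 × 1.533/17.83 = 0.4265 V.
(Unloaded it would be 0.458 V; the load pulls it down.)

V_out ≈ 0.426 V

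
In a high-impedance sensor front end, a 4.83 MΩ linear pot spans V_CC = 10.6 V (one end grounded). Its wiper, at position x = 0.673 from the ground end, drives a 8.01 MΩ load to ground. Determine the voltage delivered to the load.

Split the track: R_lower = x·R_p = 3.251 MΩ, R_upper = (1−x)·R_p = 1.579 MΩ.
(x·R_p) ‖ R_L = 2.312 MΩ.
V_out = 10.6 × 2.312/(1.579 + 2.312) = 6.298 V.

V_out ≈ 6.30 V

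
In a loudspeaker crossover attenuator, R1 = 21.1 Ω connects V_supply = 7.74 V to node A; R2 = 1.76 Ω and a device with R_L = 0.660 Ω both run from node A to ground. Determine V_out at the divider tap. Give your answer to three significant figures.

The load sits in parallel with R2, giving an effective lower resistance R2' = R2·R_L/(R2+R_L) = 0.4800 Ω.
Now apply the divider: V_out = 7.74 × 0.02224 = 0.1722 V.
(Unloaded it would be 0.596 V; the load pulls it down.)

V_out ≈ 0.172 V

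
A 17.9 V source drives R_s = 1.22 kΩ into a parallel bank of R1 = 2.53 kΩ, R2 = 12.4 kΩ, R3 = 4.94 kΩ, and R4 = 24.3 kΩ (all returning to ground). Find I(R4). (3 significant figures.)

I ≈ 0.392 mA

Equivalent of the parallel group: R_p = 1.390 kΩ.
Node voltage V_A = V_CC · R_p/(R_s + R_p) = 17.9 × 0.5325 = 9.533 V.
I(R4) = V_A / R4 = 9.533/24.3 = 0.3923 mA.
(Check via current divider: I_total = 6.859 mA; share G_k/ΣG = 0.05720 → same result.)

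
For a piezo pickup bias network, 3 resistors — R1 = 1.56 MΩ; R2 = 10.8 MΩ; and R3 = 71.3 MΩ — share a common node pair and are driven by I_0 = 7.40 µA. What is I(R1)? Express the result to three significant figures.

Total conductance ΣG = 1/1.56 + 1/10.8 + 1/71.3 = 0.7476 (units of 1/MΩ).
Current divider: I(R1) = I_0 · G_k/ΣG = 7.40 × (0.6410/0.7476) = 7.40 × 0.8574 = 6.345 µA.

I ≈ 6.34 µA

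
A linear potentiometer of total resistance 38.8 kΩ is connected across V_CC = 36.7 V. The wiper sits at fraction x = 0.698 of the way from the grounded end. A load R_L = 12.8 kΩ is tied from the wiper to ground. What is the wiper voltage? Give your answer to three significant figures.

V_out ≈ 15.6 V

The pot divides into 11.72 kΩ above the wiper and 27.08 kΩ below.
(x·R_p) ‖ R_L = 8.692 kΩ.
Then V_out = V_CC · 8.692/(11.72 + 8.692) = 15.63 V.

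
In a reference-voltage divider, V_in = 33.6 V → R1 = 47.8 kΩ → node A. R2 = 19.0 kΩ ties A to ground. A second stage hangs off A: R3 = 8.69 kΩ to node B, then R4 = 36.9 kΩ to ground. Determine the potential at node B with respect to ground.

Node A sees R2 in parallel with the series input of stage 2, R3 + R4 = 45.59 kΩ.
R2 ‖ (R3+R4) = 13.41 kΩ.
First divider: V_A = V_in · 13.41/(47.8 + 13.41) = 7.362 V.
Stage 2 is unloaded, so V_B = V_A · R4/(R3+R4) = 7.362 × 36.9/45.59 = 5.958 V.

V_B ≈ 5.96 V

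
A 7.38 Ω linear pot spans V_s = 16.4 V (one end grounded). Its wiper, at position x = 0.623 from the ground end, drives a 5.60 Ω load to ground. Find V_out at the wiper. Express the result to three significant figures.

V_out ≈ 7.80 V

Lower segment x·R_p = 4.598 Ω; upper segment (1−x)·R_p = 2.782 Ω.
R_L loads the lower segment: effective lower R = 2.525 Ω.
Loaded-divider output: V_out = 16.4 × 0.4757 = 7.802 V.
(Unloaded: V_out = x·V_s = 10.2 V.)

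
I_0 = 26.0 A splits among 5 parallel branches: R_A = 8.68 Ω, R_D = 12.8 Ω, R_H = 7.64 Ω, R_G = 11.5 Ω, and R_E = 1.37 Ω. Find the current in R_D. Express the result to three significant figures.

I ≈ 1.78 A

Conductances: ΣG = 1/8.68 + 1/12.8 + 1/7.64 + 1/11.5 + 1/1.37 = 1.141 (1/Ω).
Current divider: I(R_D) = I_0 · G_k/ΣG = 26.0 × (0.07812/1.141) = 26.0 × 0.06846 = 1.780 A.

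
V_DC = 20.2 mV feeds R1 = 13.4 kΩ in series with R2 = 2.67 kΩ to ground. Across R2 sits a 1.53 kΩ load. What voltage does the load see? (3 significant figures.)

V_out ≈ 1.37 mV

First combine the lower leg with the load: R2 ‖ R_L = 0.9726 kΩ.
Now apply the divider: V_out = 20.2 × 0.06767 = 1.367 mV.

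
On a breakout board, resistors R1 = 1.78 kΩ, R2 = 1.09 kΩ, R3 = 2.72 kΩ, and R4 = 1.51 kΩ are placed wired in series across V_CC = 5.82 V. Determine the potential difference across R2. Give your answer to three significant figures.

Series total: ΣR = 1.78 + 1.09 + 2.72 + 1.51 = 7.100 kΩ.
By the voltage-divider rule, V = 5.82 × 1.090/7.100 = 0.8935 V.

V ≈ 0.893 V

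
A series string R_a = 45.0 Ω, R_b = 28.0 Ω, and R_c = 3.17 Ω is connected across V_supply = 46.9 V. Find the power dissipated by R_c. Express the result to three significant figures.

The common current is I = 46.9/76.17 = 0.6157 A.
P(R_c) = I²·R_c = (0.6157)² × 3.17 = 1.202 W.

P ≈ 1.20 W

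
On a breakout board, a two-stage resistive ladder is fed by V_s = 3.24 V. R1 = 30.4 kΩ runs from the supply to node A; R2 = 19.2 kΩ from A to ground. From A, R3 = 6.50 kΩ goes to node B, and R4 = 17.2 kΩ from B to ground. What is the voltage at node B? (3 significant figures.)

V_B ≈ 0.608 V

Node A sees R2 in parallel with the series input of stage 2, R3 + R4 = 23.70 kΩ.
Effective lower resistance at A: R2 ‖ 23.70 = 10.61 kΩ.
So V_A = 3.24 × 0.2587 = 0.8381 V.
Stage 2 is unloaded, so V_B = V_A · R4/(R3+R4) = 0.8381 × 17.2/23.70 = 0.6082 V.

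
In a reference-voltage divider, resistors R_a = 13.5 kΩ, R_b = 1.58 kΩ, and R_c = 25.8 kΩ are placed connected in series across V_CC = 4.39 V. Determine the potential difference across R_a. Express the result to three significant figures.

ΣR = 13.5 + 1.58 + 25.8 = 40.88 kΩ.
V = V_CC · R/ΣR = 4.39 × 0.3302 = 1.450 V.

V ≈ 1.45 V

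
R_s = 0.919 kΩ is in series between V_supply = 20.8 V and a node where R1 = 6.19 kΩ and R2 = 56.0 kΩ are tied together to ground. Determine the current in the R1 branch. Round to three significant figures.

Parallel bank: R_p = 1/(1/6.19 + 1/56.0) = 5.574 kΩ.
V_A by voltage divider: V_A = 20.8 × 5.574/(0.919 + 5.574) = 17.86 V.
Branch current I = V_A/R1 = 17.86/6.19 = 2.885 mA.

I ≈ 2.88 mA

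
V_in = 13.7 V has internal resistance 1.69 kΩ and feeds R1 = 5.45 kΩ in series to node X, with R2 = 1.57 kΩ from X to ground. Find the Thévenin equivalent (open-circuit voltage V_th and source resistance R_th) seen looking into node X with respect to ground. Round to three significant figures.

V_th ≈ 2.47 V, R_th ≈ 1.29 kΩ

R1' = 1.69 + 5.45 = 7.140 kΩ (source resistance + R1).
With X open, the divider is unloaded: V_th = 13.7 × 1.57/8.710 = 2.469 V.
Zeroing V_in shorts the top of R1' to ground, so R_th = R1' ‖ R2 = 1.287 kΩ.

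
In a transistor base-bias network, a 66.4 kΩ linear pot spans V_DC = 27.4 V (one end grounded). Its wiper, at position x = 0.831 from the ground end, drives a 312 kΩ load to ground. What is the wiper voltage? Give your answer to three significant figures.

V_out ≈ 22.1 V

Lower segment x·R_p = 55.18 kΩ; upper segment (1−x)·R_p = 11.22 kΩ.
(x·R_p) ‖ R_L = 46.89 kΩ.
Then V_out = V_DC · 46.89/(11.22 + 46.89) = 22.11 V.
(Unloaded: V_out = x·V_DC = 22.8 V.)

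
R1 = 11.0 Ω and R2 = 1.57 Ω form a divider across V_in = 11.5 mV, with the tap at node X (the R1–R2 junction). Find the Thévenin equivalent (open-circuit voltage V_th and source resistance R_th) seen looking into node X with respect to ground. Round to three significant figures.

V_th ≈ 1.44 mV, R_th ≈ 1.37 Ω

V_th is the unloaded tap voltage: V_in · R2/(R1+R2) = 11.5 × 0.1249 = 1.436 mV.
Looking into X with the source shorted: R_th = R1·R2/(R1+R2) = 11.00 × 1.57/12.57 = 1.374 Ω.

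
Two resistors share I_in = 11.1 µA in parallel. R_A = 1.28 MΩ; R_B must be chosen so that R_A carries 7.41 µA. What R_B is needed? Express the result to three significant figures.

R_B ≈ 2.57 MΩ

Two-branch current divider: I_A = I_in · R_B/(R_A + R_B).
With f = 0.6676, R_B = R_A · f/(1−f) = 1.28 × 2.008 = 2.570 MΩ.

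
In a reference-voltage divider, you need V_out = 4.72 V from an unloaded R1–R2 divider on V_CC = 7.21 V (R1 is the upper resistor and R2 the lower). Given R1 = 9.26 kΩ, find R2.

R2 ≈ 17.6 kΩ

The divider ratio is R2/(R1+R2) = 4.72/7.21 = 0.6546.
R2 = R1 · 0.6546/(1 − 0.6546) = 17.55 kΩ.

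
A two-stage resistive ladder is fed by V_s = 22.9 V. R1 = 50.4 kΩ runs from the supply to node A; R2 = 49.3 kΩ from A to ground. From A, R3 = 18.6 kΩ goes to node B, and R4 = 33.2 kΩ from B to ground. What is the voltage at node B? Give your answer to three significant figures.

Node A sees R2 in parallel with the series input of stage 2, R3 + R4 = 51.80 kΩ.
R2 ‖ (R3+R4) = 25.26 kΩ.
V_A = 22.9 × 25.26/(50.4 + 25.26) = 7.645 V.
Stage 2 is unloaded, so V_B = V_A · R4/(R3+R4) = 7.645 × 33.2/51.80 = 4.900 V.

V_B ≈ 4.90 V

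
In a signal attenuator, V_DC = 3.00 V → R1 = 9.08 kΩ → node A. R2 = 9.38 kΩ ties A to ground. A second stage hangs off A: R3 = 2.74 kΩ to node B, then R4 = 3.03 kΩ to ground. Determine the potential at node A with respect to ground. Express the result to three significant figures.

V_A ≈ 0.847 V

The second stage (R3 + R4 = 5.770 kΩ) loads node A in parallel with R2.
Effective lower resistance at A: R2 ‖ 5.770 = 3.572 kΩ.
V_A = 3.00 × 3.572/(9.08 + 3.572) = 0.8471 V.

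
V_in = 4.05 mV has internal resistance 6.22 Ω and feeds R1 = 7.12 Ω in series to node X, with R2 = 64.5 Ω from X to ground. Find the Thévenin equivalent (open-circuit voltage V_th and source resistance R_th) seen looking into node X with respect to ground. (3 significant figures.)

V_th ≈ 3.36 mV, R_th ≈ 11.1 Ω

R1' = 6.22 + 7.12 = 13.34 Ω (source resistance + R1).
Open-circuit (no load on X): V_th = V_in · R2/(R1' + R2) = 4.05 × 64.5/(13.34 + 64.5) = 3.356 mV.
Looking into X with the source shorted: R_th = R1'·R2/(R1'+R2) = 13.34 × 64.5/77.84 = 11.05 Ω.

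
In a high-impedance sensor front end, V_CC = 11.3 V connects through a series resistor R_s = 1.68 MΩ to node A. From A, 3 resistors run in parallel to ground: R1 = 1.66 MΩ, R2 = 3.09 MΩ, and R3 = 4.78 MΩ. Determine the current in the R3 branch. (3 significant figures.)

Parallel bank: R_p = 1/(1/1.66 + 1/3.09 + 1/4.78) = 0.8809 MΩ.
V_A by voltage divider: V_A = 11.3 × 0.8809/(1.68 + 0.8809) = 3.887 V.
I(R3) = V_A / R3 = 3.887/4.78 = 0.8132 µA.

I ≈ 0.813 µA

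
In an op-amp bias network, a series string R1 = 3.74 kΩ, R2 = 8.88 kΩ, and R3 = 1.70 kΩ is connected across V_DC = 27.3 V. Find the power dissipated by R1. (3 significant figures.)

P ≈ 13.6 mW

ΣR = 14.32 kΩ → I = 27.3/14.32 = 1.906 mA.
V(R1) = I·R = 7.130 V; P = V·I = 7.130 × 1.906 = 13.59 mW.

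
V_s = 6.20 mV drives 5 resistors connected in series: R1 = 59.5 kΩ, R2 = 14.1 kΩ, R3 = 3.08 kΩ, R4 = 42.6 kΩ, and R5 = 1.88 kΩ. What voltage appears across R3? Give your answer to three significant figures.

V ≈ 0.158 mV

ΣR = 59.5 + 14.1 + 3.08 + 42.6 + 1.88 = 121.2 kΩ.
By the voltage-divider rule, V = 6.20 × 3.080/121.2 = 0.1576 mV.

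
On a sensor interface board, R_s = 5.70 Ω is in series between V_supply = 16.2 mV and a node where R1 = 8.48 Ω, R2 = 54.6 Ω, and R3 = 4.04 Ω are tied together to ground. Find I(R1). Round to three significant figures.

I ≈ 0.599 mA

Parallel bank: R_p = 1/(1/8.48 + 1/54.6 + 1/4.04) = 2.606 Ω.
V_A = 16.2 × 2.606/8.306 = 5.082 mV.
Branch current I = V_A/R1 = 5.082/8.48 = 0.5993 mA.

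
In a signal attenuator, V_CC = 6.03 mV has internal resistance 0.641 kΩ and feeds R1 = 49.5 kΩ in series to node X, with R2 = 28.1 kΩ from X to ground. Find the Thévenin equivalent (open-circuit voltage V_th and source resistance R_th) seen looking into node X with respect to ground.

R1' = 0.641 + 49.5 = 50.14 kΩ (source resistance + R1).
Open-circuit (no load on X): V_th = V_CC · R2/(R1' + R2) = 6.03 × 28.1/(50.14 + 28.1) = 2.166 mV.
Looking into X with the source shorted: R_th = R1'·R2/(R1'+R2) = 50.14 × 28.1/78.24 = 18.01 kΩ.

V_th ≈ 2.17 mV, R_th ≈ 18.0 kΩ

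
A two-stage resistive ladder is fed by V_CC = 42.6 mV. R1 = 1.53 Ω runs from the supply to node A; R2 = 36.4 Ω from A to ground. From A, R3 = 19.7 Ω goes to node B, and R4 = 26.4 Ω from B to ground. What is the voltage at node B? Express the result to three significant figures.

V_B ≈ 22.7 mV

Looking into the second stage from A: R3 + R4 = 46.10 Ω appears in parallel with R2.
R2 ‖ (R3+R4) = 20.34 Ω.
First divider: V_A = V_CC · 20.34/(1.53 + 20.34) = 39.62 mV.
V_B = V_A × 0.5727 = 22.69 mV.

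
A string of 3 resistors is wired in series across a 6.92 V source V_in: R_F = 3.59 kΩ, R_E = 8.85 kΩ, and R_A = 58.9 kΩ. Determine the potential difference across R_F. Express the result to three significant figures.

ΣR = 3.59 + 8.85 + 58.9 = 71.34 kΩ.
V = V_in · R/ΣR = 6.92 × 0.05032 = 0.3482 V.

V ≈ 0.348 V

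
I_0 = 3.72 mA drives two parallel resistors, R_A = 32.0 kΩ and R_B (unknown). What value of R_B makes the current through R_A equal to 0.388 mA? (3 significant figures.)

R_B ≈ 3.73 kΩ

The fraction through R_A equals R_B/(R_A+R_B).
With f = 0.1043, R_B = R_A · f/(1−f) = 32.0 × 0.1164 = 3.726 kΩ.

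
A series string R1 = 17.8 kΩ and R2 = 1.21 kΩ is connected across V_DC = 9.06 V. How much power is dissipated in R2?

The common current is I = 9.06/19.01 = 0.4766 mA.
P(R2) = I²·R2 = (0.4766)² × 1.21 = 0.2748 mW.

P ≈ 0.275 mW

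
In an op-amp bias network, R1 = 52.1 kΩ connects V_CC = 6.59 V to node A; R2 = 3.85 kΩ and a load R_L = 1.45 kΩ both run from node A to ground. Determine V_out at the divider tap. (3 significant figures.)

V_out ≈ 0.131 V

First combine the lower leg with the load: R2 ‖ R_L = 1.053 kΩ.
Then V_out = V_CC · R2'/(R1 + R2') = 6.59 × 1.053/53.15 = 0.1306 V.
(Unloaded it would be 0.453 V; the load pulls it down.)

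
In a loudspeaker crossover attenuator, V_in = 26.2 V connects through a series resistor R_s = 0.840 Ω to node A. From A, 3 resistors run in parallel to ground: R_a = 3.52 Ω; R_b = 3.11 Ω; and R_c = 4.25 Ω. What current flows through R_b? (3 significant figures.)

I ≈ 4.94 A

Combine the parallel branches: R_p = (1/3.52 + 1/3.11 + 1/4.25)⁻¹ = 1.189 Ω.
Node voltage V_A = V_in · R_p/(R_s + R_p) = 26.2 × 0.5860 = 15.35 V.
I(R_b) = V_A / R_b = 15.35/3.11 = 4.937 A.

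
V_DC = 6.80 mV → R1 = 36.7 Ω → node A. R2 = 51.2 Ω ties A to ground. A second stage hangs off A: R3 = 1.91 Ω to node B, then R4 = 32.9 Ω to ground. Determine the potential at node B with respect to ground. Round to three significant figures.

V_B ≈ 2.32 mV

Looking into the second stage from A: R3 + R4 = 34.81 Ω appears in parallel with R2.
Effective lower resistance at A: R2 ‖ 34.81 = 20.72 Ω.
So V_A = 6.80 × 0.3609 = 2.454 mV.
Stage 2 is unloaded, so V_B = V_A · R4/(R3+R4) = 2.454 × 32.9/34.81 = 2.319 mV.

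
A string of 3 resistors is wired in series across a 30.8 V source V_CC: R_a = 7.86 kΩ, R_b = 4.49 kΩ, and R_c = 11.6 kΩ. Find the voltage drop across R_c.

ΣR = 7.86 + 4.49 + 11.6 = 23.95 kΩ.
V = V_CC · R/ΣR = 30.8 × 0.4843 = 14.92 V.

V ≈ 14.9 V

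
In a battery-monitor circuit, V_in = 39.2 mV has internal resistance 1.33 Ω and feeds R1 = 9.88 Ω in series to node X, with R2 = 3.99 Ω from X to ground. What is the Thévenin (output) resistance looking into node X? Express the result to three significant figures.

R_th ≈ 2.94 Ω

R1' = 1.33 + 9.88 = 11.21 Ω (source resistance + R1).
Zeroing V_in shorts the top of R1' to ground, so R_th = R1' ‖ R2 = 2.943 Ω.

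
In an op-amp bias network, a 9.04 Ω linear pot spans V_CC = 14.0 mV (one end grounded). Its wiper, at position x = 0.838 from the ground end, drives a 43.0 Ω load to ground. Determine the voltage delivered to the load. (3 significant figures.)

V_out ≈ 11.4 mV

Split the track: R_lower = x·R_p = 7.576 Ω, R_upper = (1−x)·R_p = 1.464 Ω.
Lower segment in parallel with the load: 7.576 ‖ 43.0 = 6.441 Ω.
V_out = 14.0 × 6.441/(1.464 + 6.441) = 11.41 mV.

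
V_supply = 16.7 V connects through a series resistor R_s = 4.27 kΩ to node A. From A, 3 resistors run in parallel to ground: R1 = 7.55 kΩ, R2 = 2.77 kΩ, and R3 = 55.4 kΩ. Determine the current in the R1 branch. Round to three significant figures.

I ≈ 0.695 mA

Combine the parallel branches: R_p = (1/7.55 + 1/2.77 + 1/55.4)⁻¹ = 1.955 kΩ.
Node voltage V_A = V_supply · R_p/(R_s + R_p) = 16.7 × 0.3141 = 5.245 V.
I(R1) = V_A / R1 = 5.245/7.55 = 0.6947 mA.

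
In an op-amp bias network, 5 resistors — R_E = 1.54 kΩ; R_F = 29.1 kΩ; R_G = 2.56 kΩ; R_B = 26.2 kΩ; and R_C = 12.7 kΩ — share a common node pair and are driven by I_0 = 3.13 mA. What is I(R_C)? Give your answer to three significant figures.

I ≈ 0.207 mA

ΣG = 1/1.54 + 1/29.1 + 1/2.56 + 1/26.2 + 1/12.7 = 1.191.
By the current-divider rule, I = I_0 · G_k/ΣG = 3.13 × 0.06610 = 0.2069 mA.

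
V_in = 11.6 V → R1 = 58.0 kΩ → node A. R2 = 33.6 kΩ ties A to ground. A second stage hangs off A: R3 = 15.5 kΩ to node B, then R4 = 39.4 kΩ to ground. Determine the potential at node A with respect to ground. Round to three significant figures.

V_A ≈ 3.07 V

Looking into the second stage from A: R3 + R4 = 54.90 kΩ appears in parallel with R2.
R2 ‖ (R3+R4) = 20.84 kΩ.
V_A = 11.6 × 20.84/(58.0 + 20.84) = 3.067 V.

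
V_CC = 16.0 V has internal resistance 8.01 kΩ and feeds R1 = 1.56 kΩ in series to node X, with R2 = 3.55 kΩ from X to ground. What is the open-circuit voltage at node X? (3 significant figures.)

R1' = 8.01 + 1.56 = 9.570 kΩ (source resistance + R1).
With X open, the divider is unloaded: V_th = 16.0 × 3.55/13.12 = 4.329 V.

V_th ≈ 4.33 V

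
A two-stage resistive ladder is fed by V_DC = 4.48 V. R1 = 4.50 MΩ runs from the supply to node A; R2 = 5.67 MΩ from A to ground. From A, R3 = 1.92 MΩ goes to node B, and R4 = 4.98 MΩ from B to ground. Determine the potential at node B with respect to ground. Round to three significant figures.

Looking into the second stage from A: R3 + R4 = 6.900 MΩ appears in parallel with R2.
R2 ‖ (R3+R4) = 3.112 MΩ.
First divider: V_A = V_DC · 3.112/(4.50 + 3.112) = 1.832 V.
Stage 2 is unloaded, so V_B = V_A · R4/(R3+R4) = 1.832 × 4.98/6.900 = 1.322 V.

V_B ≈ 1.32 V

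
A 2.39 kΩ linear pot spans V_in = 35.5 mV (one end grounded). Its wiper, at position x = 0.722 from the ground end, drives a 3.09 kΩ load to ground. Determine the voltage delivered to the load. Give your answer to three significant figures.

Lower segment x·R_p = 1.726 kΩ; upper segment (1−x)·R_p = 0.6644 kΩ.
(x·R_p) ‖ R_L = 1.107 kΩ.
Loaded-divider output: V_out = 35.5 × 0.6250 = 22.19 mV.

V_out ≈ 22.2 mV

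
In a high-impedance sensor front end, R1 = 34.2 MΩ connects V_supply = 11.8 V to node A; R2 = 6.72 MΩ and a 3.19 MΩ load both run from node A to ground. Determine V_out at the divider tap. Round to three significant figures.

V_out ≈ 0.702 V

R2 ‖ R_L = (6.72 × 3.19)/(6.72 + 3.19) = 2.163 MΩ.
Now apply the divider: V_out = 11.8 × 0.05949 = 0.7020 V.
(Unloaded it would be 1.94 V; the load pulls it down.)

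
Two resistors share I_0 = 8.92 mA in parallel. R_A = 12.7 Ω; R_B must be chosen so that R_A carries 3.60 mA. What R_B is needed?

The fraction through R_A equals R_B/(R_A+R_B).
With f = 0.4036, R_B = R_A · f/(1−f) = 12.7 × 0.6767 = 8.594 Ω.

R_B ≈ 8.59 Ω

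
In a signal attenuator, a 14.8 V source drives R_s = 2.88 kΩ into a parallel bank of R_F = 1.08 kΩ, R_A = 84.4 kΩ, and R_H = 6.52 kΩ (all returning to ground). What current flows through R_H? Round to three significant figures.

I ≈ 0.548 mA

Parallel bank: R_p = 1/(1/1.08 + 1/84.4 + 1/6.52) = 0.9165 kΩ.
Node voltage V_A = V_in · R_p/(R_s + R_p) = 14.8 × 0.2414 = 3.573 V.
Branch current I = V_A/R_H = 3.573/6.52 = 0.5480 mA.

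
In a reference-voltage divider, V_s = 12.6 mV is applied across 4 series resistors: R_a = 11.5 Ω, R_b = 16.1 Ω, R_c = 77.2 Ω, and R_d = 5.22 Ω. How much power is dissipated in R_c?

The common current is I = 12.6/110.0 = 0.1145 mA.
P = I²R = 0.01312 × 77.2 = 1.013 µW.

P ≈ 1.01 µW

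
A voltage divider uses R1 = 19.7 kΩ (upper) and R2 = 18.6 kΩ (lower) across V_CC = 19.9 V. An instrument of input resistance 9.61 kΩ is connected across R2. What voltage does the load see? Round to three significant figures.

First combine the lower leg with the load: R2 ‖ R_L = 6.336 kΩ.
Then V_out = V_CC · R2'/(R1 + R2') = 19.9 × 6.336/26.04 = 4.843 V.

V_out ≈ 4.84 V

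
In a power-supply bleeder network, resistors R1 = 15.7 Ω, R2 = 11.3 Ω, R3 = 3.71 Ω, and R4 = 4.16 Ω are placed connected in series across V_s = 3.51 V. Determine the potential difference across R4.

V ≈ 0.419 V

Series total: ΣR = 15.7 + 11.3 + 3.71 + 4.16 = 34.87 Ω.
By the voltage-divider rule, V = 3.51 × 4.160/34.87 = 0.4187 V.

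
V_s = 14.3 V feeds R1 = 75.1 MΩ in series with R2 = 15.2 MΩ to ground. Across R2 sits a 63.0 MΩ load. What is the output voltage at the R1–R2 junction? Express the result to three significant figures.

V_out ≈ 2.00 V

The load sits in parallel with R2, giving an effective lower resistance R2' = R2·R_L/(R2+R_L) = 12.25 MΩ.
Voltage divider with the loaded lower leg: V_out = 14.3 × 12.25/(75.1 + 12.25) = 14.3 × 0.1402 = 2.005 V.
(Unloaded it would be 2.41 V; the load pulls it down.)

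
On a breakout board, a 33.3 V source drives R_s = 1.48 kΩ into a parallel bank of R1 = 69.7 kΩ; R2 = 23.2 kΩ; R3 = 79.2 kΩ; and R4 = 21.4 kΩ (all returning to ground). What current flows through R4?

Parallel bank: R_p = 1/(1/69.7 + 1/23.2 + 1/79.2 + 1/21.4) = 8.561 kΩ.
V_A = 33.3 × 8.561/10.04 = 28.39 V.
I(R4) = V_A / R4 = 28.39/21.4 = 1.327 mA.

I ≈ 1.33 mA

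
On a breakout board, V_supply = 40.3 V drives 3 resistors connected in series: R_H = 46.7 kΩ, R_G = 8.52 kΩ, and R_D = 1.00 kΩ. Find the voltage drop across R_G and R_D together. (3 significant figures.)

V ≈ 6.82 V

ΣR = 46.7 + 8.52 + 1.00 = 56.22 kΩ.
R_{R_G..R_D} = 8.52 + 1.00 = 9.520 kΩ.
Voltage divider: V = V_supply · (9.520 / 56.22) = 40.3 × 0.1693 = 6.824 V.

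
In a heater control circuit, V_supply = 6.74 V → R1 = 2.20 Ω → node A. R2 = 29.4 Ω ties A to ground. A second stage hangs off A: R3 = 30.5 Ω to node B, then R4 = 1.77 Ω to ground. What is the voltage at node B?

V_B ≈ 0.323 V

The second stage (R3 + R4 = 32.27 Ω) loads node A in parallel with R2.
Effective lower resistance at A: R2 ‖ 32.27 = 15.38 Ω.
V_A = 6.74 × 15.38/(2.20 + 15.38) = 5.897 V.
V_B = V_A × 0.05485 = 0.3234 V.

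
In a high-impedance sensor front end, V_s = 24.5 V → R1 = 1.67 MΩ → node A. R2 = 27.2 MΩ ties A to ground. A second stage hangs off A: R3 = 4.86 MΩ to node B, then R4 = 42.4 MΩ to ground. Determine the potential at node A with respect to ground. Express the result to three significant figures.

Looking into the second stage from A: R3 + R4 = 47.26 MΩ appears in parallel with R2.
R2 ‖ (R3+R4) = 17.26 MΩ.
First divider: V_A = V_s · 17.26/(1.67 + 17.26) = 22.34 V.

V_A ≈ 22.3 V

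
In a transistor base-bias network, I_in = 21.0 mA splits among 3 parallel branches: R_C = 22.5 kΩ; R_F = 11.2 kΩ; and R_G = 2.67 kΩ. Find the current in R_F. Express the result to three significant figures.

I ≈ 3.69 mA

Conductances: ΣG = 1/22.5 + 1/11.2 + 1/2.67 = 0.5083 (1/kΩ).
R_F takes the fraction G_k/ΣG = 0.08929/0.5083 = 0.1757, so I = 21.0 × 0.1757 = 3.689 mA.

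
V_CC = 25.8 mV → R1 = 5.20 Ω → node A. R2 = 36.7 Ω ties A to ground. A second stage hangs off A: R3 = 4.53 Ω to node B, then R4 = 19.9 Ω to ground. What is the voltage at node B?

The second stage (R3 + R4 = 24.43 Ω) loads node A in parallel with R2.
Effective lower resistance at A: R2 ‖ 24.43 = 14.67 Ω.
V_A = 25.8 × 14.67/(5.20 + 14.67) = 19.05 mV.
V_B = V_A × 0.8146 = 15.52 mV.

V_B ≈ 15.5 mV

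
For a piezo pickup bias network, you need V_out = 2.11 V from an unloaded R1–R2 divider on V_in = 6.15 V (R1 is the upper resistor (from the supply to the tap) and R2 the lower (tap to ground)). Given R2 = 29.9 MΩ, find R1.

R1 ≈ 57.2 MΩ

Required fraction k = V_out/V_in = 0.3431.
R1 = R2·(1/k − 1) = 29.9 × 1.915 = 57.25 MΩ.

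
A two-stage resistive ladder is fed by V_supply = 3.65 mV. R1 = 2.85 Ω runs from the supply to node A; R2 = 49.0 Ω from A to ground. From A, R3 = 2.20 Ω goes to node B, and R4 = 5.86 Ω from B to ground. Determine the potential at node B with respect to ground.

V_B ≈ 1.88 mV

Node A sees R2 in parallel with the series input of stage 2, R3 + R4 = 8.060 Ω.
R2 ‖ (R3+R4) = 6.921 Ω.
So V_A = 3.65 × 0.7083 = 2.585 mV.
V_B = V_A × 0.7270 = 1.880 mV.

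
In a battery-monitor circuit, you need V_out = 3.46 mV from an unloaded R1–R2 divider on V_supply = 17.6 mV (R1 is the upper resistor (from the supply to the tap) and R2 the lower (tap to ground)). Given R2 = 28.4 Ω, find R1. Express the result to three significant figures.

R1 ≈ 116 Ω

V_out/V_supply = R2/(R1+R2) = 0.1966.
R1 = R2·(1/k − 1) = 28.4 × 4.087 = 116.1 Ω.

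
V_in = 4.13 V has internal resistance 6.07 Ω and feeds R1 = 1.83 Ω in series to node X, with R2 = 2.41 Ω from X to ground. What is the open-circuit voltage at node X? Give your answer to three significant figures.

V_th ≈ 0.965 V

R1' = 6.07 + 1.83 = 7.900 Ω (source resistance + R1).
With X open, the divider is unloaded: V_th = 4.13 × 2.41/10.31 = 0.9654 V.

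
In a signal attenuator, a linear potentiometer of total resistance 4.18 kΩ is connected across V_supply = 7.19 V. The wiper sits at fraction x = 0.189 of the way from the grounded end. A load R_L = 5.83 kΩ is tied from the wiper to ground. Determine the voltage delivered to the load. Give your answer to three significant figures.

V_out ≈ 1.22 V

Lower segment x·R_p = 0.7900 kΩ; upper segment (1−x)·R_p = 3.390 kΩ.
(x·R_p) ‖ R_L = 0.6957 kΩ.
V_out = 7.19 × 0.6957/(3.390 + 0.6957) = 1.224 V.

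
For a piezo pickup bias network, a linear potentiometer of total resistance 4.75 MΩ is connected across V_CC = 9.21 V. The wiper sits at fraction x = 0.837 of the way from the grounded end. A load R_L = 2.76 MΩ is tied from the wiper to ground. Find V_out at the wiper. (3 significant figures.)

V_out ≈ 6.24 V

Lower segment x·R_p = 3.976 MΩ; upper segment (1−x)·R_p = 0.7743 MΩ.
Lower segment in parallel with the load: 3.976 ‖ 2.76 = 1.629 MΩ.
V_out = 9.21 × 1.629/(0.7743 + 1.629) = 6.243 V.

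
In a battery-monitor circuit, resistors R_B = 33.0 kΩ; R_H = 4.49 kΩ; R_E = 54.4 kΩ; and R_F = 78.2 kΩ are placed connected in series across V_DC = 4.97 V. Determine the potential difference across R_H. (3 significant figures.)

V ≈ 0.131 V

Total series resistance ΣR = 33.0 + 4.49 + 54.4 + 78.2 = 170.1 kΩ.
V = V_DC · R/ΣR = 4.97 × 0.02640 = 0.1312 V.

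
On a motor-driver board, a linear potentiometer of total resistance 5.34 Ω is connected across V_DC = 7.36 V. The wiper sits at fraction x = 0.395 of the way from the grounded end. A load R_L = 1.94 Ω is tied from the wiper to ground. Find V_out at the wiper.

Split the track: R_lower = x·R_p = 2.109 Ω, R_upper = (1−x)·R_p = 3.231 Ω.
(x·R_p) ‖ R_L = 1.011 Ω.
Loaded-divider output: V_out = 7.36 × 0.2383 = 1.754 V.

V_out ≈ 1.75 V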